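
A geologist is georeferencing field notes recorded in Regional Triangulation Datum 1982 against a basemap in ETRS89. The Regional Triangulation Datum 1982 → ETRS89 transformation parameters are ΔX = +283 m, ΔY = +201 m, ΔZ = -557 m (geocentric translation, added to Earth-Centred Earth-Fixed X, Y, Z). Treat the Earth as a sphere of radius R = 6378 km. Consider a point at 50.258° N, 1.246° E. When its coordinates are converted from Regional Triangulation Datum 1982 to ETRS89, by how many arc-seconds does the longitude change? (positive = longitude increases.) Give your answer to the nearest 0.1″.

Δλ = 9.9″

sin φ = 0.768931, cos φ = 0.639332, sin λ = 0.021745, cos λ = 0.999764.
East component: ΔE = −sin λ·ΔX + cos λ·ΔY = −(0.021745)(283) + (0.999764)(201) = 194.80 m.
1° of latitude spans πR/180 = 111317 m; at latitude φ, 1° of longitude spans that × cos φ = 71168.5 m, so Δλ = 194.80 / 71168.5 × 3600 = 9.854″.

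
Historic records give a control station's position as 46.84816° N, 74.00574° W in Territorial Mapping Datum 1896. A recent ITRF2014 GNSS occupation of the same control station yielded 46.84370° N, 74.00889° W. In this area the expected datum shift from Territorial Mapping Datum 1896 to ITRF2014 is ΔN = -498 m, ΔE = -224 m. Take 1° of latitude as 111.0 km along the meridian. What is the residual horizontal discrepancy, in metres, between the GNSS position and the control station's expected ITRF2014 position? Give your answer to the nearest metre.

Observed coordinate differences: Δφ = -0.00446°, Δλ = -0.00315°.
Converting to metres (1° lat = 111000 m, cos φ = 0.683934): observed ΔN = -495.1 m, observed ΔE = -239.1 m.
Subtracting the expected shift leaves a residual of -495.1 − (-498) = 2.9 m north and -239.1 − (-224) = -15.1 m east.
Residual distance = √(2.9² + (-15.1)²) = 15.4 m.

15 m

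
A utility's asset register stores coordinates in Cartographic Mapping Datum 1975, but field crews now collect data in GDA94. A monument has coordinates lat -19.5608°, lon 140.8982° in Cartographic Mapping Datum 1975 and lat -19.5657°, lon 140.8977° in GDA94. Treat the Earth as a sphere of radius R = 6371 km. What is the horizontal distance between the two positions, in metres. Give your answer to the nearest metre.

547 m

Δφ = -19.5657° − -19.5608° = -0.0049°; Δλ = 140.8977° − 140.8982° = -0.0005°.
1° along a meridian = πR/180 = 111195 m.
ΔN = Δφ × 111195 = -544.9 m; ΔE = Δλ × 111195 × cos(-19.5608°) = -0.0005 × 111195 × 0.942287 = -52.4 m.
Distance = √(ΔE² + ΔN²) = √((-52.4)² + (-544.9)²) = 547.4 m.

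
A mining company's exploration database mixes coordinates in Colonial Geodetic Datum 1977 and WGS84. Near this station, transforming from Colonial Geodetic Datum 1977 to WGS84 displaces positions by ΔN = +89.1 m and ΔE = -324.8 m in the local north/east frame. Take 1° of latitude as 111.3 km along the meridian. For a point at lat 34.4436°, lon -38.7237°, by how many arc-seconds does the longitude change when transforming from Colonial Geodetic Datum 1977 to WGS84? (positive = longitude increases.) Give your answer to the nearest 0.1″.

Δλ = -12.7″

At latitude 34.4436°, cos φ = 0.824683.
1° of longitude at this latitude = 111.3 × cos φ = 91.79 km, so Δλ = -324.8 / 91787.3 = -0.0035386° = -12.739″.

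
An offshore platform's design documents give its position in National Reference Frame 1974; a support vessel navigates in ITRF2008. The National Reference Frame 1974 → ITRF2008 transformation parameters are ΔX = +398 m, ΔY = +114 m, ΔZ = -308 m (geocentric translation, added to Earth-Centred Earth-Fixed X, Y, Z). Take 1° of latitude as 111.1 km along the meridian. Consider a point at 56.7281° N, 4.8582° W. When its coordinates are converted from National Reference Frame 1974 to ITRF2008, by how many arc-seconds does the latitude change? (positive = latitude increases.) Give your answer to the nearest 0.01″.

Δφ = -15.96″

sin φ = 0.836077, cos φ = 0.548613, sin λ = -0.084690, cos λ = 0.996407.
North component: ΔN = −sin φ cos λ·ΔX − sin φ sin λ·ΔY + cos φ·ΔZ = −(0.836077)(0.996407)(398) − (0.836077)(-0.084690)(114) + (0.548613)(-308) = -492.46 m.
1° of latitude spans 111100 m, so Δφ = -492.46 / 111100 × 3600 = -15.957″.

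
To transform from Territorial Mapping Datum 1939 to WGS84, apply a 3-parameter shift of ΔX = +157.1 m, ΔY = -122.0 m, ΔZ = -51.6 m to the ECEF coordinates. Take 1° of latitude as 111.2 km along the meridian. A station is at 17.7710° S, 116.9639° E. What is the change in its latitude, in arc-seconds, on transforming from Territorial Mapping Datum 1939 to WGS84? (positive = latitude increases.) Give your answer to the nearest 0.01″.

sin φ = -0.305213, cos φ = 0.952284, sin λ = 0.891292, cos λ = -0.453429.
North component: ΔN = −sin φ cos λ·ΔX − sin φ sin λ·ΔY + cos φ·ΔZ = −(-0.305213)(-0.453429)(157.1) − (-0.305213)(0.891292)(-122.0) + (0.952284)(-51.6) = -104.07 m.
1° of latitude spans 111200 m, so Δφ = -104.07 / 111200 × 3600 = -3.369″.

Δφ = -3.37″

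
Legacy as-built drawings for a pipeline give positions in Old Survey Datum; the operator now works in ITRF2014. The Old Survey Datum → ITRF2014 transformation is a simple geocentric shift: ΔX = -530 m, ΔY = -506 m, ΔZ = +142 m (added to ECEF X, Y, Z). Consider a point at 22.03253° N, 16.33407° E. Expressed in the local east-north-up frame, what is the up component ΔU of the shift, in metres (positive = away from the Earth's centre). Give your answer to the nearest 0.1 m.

At φ = 22.03253°, λ = 16.33407°: sin φ = 0.375133, cos φ = 0.926971, sin λ = 0.281237, cos λ = 0.959638.
ΔU = cos φ cos λ·ΔX + cos φ sin λ·ΔY + sin φ·ΔZ = (0.926971)(0.959638)(-530) + (0.926971)(0.281237)(-506) + (0.375133)(142) = -550.11 m.

ΔU = -550.1 m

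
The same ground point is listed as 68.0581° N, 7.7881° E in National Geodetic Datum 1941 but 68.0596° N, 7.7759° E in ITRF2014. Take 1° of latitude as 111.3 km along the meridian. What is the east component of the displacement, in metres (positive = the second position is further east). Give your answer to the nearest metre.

Δφ = 68.0596° − 68.0581° = +0.0015°; Δλ = 7.7759° − 7.7881° = -0.0122°.
ΔN = Δφ × 111300 = 167.0 m; ΔE = Δλ × 111300 × cos(68.0581°) = -0.0122 × 111300 × 0.373666 = -507.4 m.

ΔE = -507 m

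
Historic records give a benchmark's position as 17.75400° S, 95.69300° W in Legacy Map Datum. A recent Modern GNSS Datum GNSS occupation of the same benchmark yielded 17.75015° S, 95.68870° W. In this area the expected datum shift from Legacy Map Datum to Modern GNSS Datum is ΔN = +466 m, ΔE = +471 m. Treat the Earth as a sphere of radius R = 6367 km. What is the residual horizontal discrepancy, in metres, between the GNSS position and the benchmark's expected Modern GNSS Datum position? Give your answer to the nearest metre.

Observed coordinate differences: Δφ = +0.00385°, Δλ = +0.00430°.
Converting to metres (1° lat = 111125 m, cos φ = 0.952375): observed ΔN = 427.8 m, observed ΔE = 455.1 m.
Subtracting the expected shift leaves a residual of 427.8 − (466) = -38.2 m north and 455.1 − (471) = -15.9 m east.
Residual distance = √((-38.2)² + (-15.9)²) = 41.4 m.

41 m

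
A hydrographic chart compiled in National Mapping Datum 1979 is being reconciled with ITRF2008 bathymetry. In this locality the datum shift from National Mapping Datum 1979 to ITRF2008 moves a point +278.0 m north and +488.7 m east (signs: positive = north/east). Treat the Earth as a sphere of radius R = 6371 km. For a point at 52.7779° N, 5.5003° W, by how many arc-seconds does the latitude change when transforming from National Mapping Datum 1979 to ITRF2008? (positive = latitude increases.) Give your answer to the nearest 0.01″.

On a sphere of radius R, 1 rad of latitude = R, so Δφ = ΔN / R = 278.0 / 6371000 = 4.3635e-05 rad = 9.000″.

Δφ = 9.00″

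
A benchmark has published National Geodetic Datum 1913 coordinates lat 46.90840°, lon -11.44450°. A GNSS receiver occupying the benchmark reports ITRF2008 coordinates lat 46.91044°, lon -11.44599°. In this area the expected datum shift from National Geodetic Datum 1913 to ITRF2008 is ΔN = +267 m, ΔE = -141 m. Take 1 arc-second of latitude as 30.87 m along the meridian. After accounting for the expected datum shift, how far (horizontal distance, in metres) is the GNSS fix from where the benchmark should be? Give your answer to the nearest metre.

49 m

Observed coordinate differences: Δφ = +0.00204°, Δλ = -0.00149°.
Converting to metres (1° lat = 111132 m, cos φ = 0.683167): observed ΔN = 226.7 m, observed ΔE = -113.1 m.
Subtracting the expected shift leaves a residual of 226.7 − (267) = -40.3 m north and -113.1 − (-141) = 27.9 m east.
Residual distance = √((-40.3)² + 27.9²) = 49.0 m.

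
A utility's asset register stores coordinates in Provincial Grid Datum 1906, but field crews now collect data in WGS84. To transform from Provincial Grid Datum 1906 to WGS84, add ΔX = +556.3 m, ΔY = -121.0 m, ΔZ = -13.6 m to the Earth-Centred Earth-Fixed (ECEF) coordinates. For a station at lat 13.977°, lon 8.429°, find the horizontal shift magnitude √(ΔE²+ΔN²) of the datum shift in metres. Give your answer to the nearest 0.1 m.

The local east axis at (φ, λ) is (−sin λ, cos λ, 0), so ΔE = −sin(8.429°)·556.3 + cos(8.429°)·(-121.0) = -201.24 m.
The local north axis is (−sin φ cos λ, −sin φ sin λ, cos φ), giving ΔN = -132.913 + 4.284 − 13.197 = -141.83 m.
Horizontal magnitude = √(ΔE² + ΔN²) = √((-201.24)² + (-141.83)²) = 246.19 m.

246.2 m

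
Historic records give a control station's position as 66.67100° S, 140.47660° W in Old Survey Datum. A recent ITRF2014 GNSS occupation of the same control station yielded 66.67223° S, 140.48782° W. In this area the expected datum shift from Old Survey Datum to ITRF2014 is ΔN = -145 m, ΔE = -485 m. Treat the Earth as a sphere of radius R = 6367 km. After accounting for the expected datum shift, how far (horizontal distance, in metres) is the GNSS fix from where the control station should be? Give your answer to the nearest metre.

Observed coordinate differences: Δφ = -0.00123°, Δλ = -0.01122°.
Converting to metres (1° lat = 111125 m, cos φ = 0.396010): observed ΔN = -136.7 m, observed ΔE = -493.8 m.
Subtracting the expected shift leaves a residual of -136.7 − (-145) = 8.3 m north and -493.8 − (-485) = -8.8 m east.
Residual distance = √(8.3² + (-8.8)²) = 12.1 m.

12 m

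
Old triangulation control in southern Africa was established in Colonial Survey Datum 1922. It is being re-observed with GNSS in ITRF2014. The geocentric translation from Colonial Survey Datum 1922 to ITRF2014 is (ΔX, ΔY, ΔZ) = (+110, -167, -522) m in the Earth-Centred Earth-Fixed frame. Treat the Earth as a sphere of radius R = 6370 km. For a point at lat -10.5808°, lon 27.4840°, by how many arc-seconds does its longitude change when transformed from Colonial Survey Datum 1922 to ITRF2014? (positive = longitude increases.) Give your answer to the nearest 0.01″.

Δλ = -6.55″

sin φ = -0.183622, cos φ = 0.982997, sin λ = 0.461501, cos λ = 0.887140.
East component: ΔE = −sin λ·ΔX + cos λ·ΔY = −(0.461501)(110) + (0.887140)(-167) = -198.92 m.
1° of latitude spans πR/180 = 111177 m; at latitude φ, 1° of longitude spans that × cos φ = 109287.1 m, so Δλ = -198.92 / 109287.1 × 3600 = -6.552″.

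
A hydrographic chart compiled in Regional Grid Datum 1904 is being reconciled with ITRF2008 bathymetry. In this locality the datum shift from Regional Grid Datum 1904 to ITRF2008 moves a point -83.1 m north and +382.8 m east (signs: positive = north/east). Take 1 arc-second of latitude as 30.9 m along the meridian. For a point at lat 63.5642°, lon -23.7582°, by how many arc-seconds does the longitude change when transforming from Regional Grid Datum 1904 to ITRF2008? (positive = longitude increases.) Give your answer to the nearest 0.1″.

Δλ = 27.8″

At latitude 63.5642°, cos φ = 0.445195.
1″ of longitude at this latitude = 30.90 × cos φ = 13.7565 m, so Δλ = 382.8 / 13.7565 = 27.827″.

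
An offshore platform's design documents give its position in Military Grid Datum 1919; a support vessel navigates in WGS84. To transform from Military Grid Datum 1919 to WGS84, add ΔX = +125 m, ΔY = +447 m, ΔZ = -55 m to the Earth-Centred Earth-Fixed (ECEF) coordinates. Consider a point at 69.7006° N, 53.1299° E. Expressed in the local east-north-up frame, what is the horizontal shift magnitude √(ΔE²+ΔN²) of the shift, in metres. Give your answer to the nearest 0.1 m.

At φ = 69.7006°, λ = 53.1299°: sin φ = 0.937893, cos φ = 0.346926, sin λ = 0.799998, cos λ = 0.600003.
ΔE = −sin λ·ΔX + cos λ·ΔY = −(0.799998)·(125) + (0.600003)·(447) = 168.20 m.
ΔN = −sin φ cos λ·ΔX − sin φ sin λ·ΔY + cos φ·ΔZ = −(0.937893)(0.600003)(125) − (0.937893)(0.799998)(447) + (0.346926)(-55) = -424.81 m.
Horizontal magnitude = √(ΔE² + ΔN²) = √(168.20² + (-424.81)²) = 456.90 m.

456.9 m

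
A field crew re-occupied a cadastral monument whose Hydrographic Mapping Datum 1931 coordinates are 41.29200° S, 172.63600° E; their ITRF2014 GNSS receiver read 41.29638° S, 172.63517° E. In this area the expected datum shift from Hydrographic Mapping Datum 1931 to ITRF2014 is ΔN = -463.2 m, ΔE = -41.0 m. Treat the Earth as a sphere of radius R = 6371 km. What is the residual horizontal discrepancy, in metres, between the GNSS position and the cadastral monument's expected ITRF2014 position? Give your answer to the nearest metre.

Observed coordinate differences: Δφ = -0.00438°, Δλ = -0.00083°.
Converting to metres (1° lat = 111195 m, cos φ = 0.751356): observed ΔN = -487.0 m, observed ΔE = -69.3 m.
Subtracting the expected shift leaves a residual of -487.0 − (-463.2) = -23.8 m north and -69.3 − (-41.0) = -28.3 m east.
Residual distance = √((-23.8)² + (-28.3)²) = 37.0 m.

37 m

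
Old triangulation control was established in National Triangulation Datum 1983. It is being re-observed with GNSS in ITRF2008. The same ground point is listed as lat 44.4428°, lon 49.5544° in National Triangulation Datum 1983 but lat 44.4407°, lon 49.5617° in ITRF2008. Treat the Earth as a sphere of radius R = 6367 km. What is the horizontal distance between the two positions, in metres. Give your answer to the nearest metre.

Δφ = 44.4407° − 44.4428° = -0.0021°; Δλ = 49.5617° − 49.5544° = +0.0073°.
1° along a meridian = πR/180 = 111125 m.
ΔN = Δφ × 111125 = -233.4 m; ΔE = Δλ × 111125 × cos(44.4428°) = +0.0073 × 111125 × 0.713950 = 579.2 m.
Distance = √(ΔE² + ΔN²) = √(579.2² + (-233.4)²) = 624.4 m.

624 m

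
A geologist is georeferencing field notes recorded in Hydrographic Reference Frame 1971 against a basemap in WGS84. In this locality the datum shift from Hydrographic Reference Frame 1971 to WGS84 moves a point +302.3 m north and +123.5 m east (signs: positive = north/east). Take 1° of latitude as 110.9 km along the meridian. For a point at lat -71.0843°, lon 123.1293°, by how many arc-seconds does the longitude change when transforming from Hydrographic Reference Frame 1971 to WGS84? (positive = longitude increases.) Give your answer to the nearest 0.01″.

Δλ = 12.37″

At latitude -71.0843°, cos φ = 0.324177.
1° of longitude at this latitude = 110.9 × cos φ = 35.95 km, so Δλ = 123.5 / 35951.2 = 0.0034352° = 12.367″.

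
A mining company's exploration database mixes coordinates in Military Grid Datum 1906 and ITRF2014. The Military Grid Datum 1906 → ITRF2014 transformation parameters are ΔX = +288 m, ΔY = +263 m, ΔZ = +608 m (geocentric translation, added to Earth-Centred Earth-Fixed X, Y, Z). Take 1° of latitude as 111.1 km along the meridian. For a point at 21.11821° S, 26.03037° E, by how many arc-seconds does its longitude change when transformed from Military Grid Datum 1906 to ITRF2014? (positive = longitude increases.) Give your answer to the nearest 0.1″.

sin φ = -0.360293, cos φ = 0.932839, sin λ = 0.438847, cos λ = 0.898562.
East component: ΔE = −sin λ·ΔX + cos λ·ΔY = −(0.438847)(288) + (0.898562)(263) = 109.93 m.
1° of latitude spans 111100 m; at latitude φ, 1° of longitude spans that × cos φ = 103638.4 m, so Δλ = 109.93 / 103638.4 × 3600 = 3.819″.

Δλ = 3.8″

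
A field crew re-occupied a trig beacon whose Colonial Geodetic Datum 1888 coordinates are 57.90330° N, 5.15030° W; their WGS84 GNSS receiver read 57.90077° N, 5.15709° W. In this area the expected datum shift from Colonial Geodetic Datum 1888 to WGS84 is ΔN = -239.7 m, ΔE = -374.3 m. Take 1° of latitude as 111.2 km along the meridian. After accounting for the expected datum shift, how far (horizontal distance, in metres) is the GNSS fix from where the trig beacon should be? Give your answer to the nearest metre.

50 m

Observed coordinate differences: Δφ = -0.00253°, Δλ = -0.00679°.
Converting to metres (1° lat = 111200 m, cos φ = 0.531350): observed ΔN = -281.3 m, observed ΔE = -401.2 m.
Subtracting the expected shift leaves a residual of -281.3 − (-239.7) = -41.6 m north and -401.2 − (-374.3) = -26.9 m east.
Residual distance = √((-41.6)² + (-26.9)²) = 49.6 m.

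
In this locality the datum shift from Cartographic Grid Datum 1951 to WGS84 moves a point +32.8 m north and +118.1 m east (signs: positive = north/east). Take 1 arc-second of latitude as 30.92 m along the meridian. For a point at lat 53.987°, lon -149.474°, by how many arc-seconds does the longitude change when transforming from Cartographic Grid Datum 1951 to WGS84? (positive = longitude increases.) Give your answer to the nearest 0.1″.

Δλ = 6.5″

At latitude 53.987°, cos φ = 0.587969.
1″ of longitude at this latitude = 30.92 × cos φ = 18.1800 m, so Δλ = 118.1 / 18.1800 = 6.496″.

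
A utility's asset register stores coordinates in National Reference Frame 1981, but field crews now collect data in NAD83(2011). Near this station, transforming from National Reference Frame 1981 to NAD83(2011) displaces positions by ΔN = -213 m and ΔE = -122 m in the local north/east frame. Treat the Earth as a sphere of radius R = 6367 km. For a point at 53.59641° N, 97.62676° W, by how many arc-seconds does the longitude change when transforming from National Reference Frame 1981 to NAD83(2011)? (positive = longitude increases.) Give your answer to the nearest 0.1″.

Δλ = -6.7″

At latitude 53.59641°, cos φ = 0.593469.
One radian of longitude at latitude φ spans R cos φ, so Δλ = ΔE / (R cos φ) = -122.0 / (6367000 × 0.593469) = -3.2287e-05 rad = -6.660″.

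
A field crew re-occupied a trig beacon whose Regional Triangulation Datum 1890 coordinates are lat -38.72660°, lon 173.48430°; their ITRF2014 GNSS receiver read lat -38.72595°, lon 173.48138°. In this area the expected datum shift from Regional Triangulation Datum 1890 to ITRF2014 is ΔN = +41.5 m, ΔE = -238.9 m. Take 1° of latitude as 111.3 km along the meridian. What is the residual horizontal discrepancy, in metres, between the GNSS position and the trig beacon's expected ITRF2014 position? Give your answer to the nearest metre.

Observed coordinate differences: Δφ = +0.00065°, Δλ = -0.00292°.
Converting to metres (1° lat = 111300 m, cos φ = 0.780140): observed ΔN = 72.3 m, observed ΔE = -253.5 m.
Subtracting the expected shift leaves a residual of 72.3 − (41.5) = 30.8 m north and -253.5 − (-238.9) = -14.6 m east.
Residual distance = √(30.8² + (-14.6)²) = 34.1 m.

34 m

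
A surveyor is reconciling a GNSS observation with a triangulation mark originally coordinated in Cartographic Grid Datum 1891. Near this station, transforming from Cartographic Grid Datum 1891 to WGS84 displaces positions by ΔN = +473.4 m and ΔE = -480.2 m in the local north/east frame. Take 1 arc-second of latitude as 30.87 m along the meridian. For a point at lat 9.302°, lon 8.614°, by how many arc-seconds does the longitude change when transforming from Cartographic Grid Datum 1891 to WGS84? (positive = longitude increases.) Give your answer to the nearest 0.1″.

At latitude 9.302°, cos φ = 0.986850.
1″ of longitude at this latitude = 30.87 × cos φ = 30.4641 m, so Δλ = -480.2 / 30.4641 = -15.763″.

Δλ = -15.8″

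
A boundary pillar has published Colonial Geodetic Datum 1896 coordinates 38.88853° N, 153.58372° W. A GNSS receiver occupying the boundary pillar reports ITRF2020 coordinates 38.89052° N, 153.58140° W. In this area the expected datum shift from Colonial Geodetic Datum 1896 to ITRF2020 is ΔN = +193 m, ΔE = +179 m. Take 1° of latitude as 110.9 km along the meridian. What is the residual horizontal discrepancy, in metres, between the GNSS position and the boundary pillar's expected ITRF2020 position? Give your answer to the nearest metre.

Observed coordinate differences: Δφ = +0.00199°, Δλ = +0.00232°.
Converting to metres (1° lat = 110900 m, cos φ = 0.778369): observed ΔN = 220.7 m, observed ΔE = 200.3 m.
Subtracting the expected shift leaves a residual of 220.7 − (193) = 27.7 m north and 200.3 − (179) = 21.3 m east.
Residual distance = √(27.7² + 21.3²) = 34.9 m.

35 m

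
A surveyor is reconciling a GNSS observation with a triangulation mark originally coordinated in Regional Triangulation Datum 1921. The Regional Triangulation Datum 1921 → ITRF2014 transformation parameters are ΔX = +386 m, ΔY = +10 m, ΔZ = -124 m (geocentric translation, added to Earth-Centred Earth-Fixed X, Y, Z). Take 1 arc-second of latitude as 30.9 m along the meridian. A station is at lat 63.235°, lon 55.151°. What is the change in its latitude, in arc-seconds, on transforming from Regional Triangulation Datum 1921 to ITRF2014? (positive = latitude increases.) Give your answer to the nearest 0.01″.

Δφ = -8.42″

sin φ = 0.892861, cos φ = 0.450332, sin λ = 0.820661, cos λ = 0.571416.
North component: ΔN = −sin φ cos λ·ΔX − sin φ sin λ·ΔY + cos φ·ΔZ = −(0.892861)(0.571416)(386) − (0.892861)(0.820661)(10) + (0.450332)(-124) = -260.10 m.
1° of latitude spans 3600 × 30.90 = 111240 m, so Δφ = -260.10 / 111240 × 3600 = -8.418″.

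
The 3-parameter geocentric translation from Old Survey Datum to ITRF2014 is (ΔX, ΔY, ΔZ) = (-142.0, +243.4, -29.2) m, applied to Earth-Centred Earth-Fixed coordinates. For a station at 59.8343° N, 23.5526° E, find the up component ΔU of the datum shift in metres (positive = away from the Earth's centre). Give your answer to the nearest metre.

The local up (radial) axis is (cos φ cos λ, cos φ sin λ, sin φ), giving ΔU = -65.411 + 48.874 − 25.246 = -41.78 m.

ΔU = -42 m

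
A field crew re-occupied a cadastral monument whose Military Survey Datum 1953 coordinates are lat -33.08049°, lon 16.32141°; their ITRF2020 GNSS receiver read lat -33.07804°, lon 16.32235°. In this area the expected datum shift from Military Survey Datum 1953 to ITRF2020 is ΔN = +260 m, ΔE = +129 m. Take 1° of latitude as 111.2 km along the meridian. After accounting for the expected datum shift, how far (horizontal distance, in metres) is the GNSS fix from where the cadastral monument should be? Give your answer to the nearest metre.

Observed coordinate differences: Δφ = +0.00245°, Δλ = +0.00094°.
Converting to metres (1° lat = 111200 m, cos φ = 0.837905): observed ΔN = 272.4 m, observed ΔE = 87.6 m.
Subtracting the expected shift leaves a residual of 272.4 − (260) = 12.4 m north and 87.6 − (129) = -41.4 m east.
Residual distance = √(12.4² + (-41.4)²) = 43.2 m.

43 m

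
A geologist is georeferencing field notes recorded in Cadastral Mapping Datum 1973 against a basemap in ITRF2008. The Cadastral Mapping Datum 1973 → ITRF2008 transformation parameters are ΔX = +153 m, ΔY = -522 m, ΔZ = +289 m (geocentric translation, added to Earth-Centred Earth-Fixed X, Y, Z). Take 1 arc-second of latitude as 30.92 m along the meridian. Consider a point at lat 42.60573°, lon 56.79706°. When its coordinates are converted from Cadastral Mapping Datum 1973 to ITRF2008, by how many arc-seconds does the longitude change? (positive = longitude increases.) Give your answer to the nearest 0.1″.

sin φ = 0.676950, cos φ = 0.736029, sin λ = 0.836736, cos λ = 0.547606.
East component: ΔE = −sin λ·ΔX + cos λ·ΔY = −(0.836736)(153) + (0.547606)(-522) = -413.87 m.
1° of latitude spans 3600 × 30.92 = 111312 m; at latitude φ, 1° of longitude spans that × cos φ = 81928.9 m, so Δλ = -413.87 / 81928.9 × 3600 = -18.186″.

Δλ = -18.2″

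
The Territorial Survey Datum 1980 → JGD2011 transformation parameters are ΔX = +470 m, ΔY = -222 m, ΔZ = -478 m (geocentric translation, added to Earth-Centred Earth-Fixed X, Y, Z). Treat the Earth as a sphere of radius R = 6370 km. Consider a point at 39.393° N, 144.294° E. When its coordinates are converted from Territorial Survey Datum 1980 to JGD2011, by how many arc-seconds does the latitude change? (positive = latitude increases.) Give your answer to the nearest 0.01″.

Δφ = -1.46″

sin φ = 0.634636, cos φ = 0.772811, sin λ = 0.583626, cos λ = -0.812022.
North component: ΔN = −sin φ cos λ·ΔX − sin φ sin λ·ΔY + cos φ·ΔZ = −(0.634636)(-0.812022)(470) − (0.634636)(0.583626)(-222) + (0.772811)(-478) = -44.97 m.
1° of latitude spans πR/180 = 111177 m, so Δφ = -44.97 / 111177 × 3600 = -1.456″.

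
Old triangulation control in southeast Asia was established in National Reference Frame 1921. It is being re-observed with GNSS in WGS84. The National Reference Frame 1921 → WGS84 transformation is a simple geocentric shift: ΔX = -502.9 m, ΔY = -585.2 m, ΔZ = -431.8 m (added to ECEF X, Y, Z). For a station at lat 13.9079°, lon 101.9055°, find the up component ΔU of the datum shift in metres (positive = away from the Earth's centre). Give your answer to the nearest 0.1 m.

ΔU = -558.9 m

At φ = 13.9079°, λ = 101.9055°: sin φ = 0.240362, cos φ = 0.970683, sin λ = 0.978489, cos λ = -0.206298.
ΔU = cos φ cos λ·ΔX + cos φ sin λ·ΔY + sin φ·ΔZ = (0.970683)(-0.206298)(-502.9) + (0.970683)(0.978489)(-585.2) + (0.240362)(-431.8) = -558.91 m.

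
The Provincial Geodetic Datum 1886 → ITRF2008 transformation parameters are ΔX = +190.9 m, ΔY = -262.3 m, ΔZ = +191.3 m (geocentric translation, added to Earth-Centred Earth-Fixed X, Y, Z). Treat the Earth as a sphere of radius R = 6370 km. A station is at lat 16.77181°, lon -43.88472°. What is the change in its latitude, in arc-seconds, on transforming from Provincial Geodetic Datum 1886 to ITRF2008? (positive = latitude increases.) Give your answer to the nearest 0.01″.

Δφ = 2.95″

sin φ = 0.288561, cos φ = 0.957462, sin λ = -0.693210, cos λ = 0.720736.
North component: ΔN = −sin φ cos λ·ΔX − sin φ sin λ·ΔY + cos φ·ΔZ = −(0.288561)(0.720736)(190.9) − (0.288561)(-0.693210)(-262.3) + (0.957462)(191.3) = 90.99 m.
1° of latitude spans πR/180 = 111177 m, so Δφ = 90.99 / 111177 × 3600 = 2.946″.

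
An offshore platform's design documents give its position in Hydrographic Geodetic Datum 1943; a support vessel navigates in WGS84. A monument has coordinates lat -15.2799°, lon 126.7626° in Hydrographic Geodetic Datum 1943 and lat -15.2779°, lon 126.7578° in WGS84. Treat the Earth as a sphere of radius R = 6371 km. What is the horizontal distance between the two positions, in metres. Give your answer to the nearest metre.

Δφ = -15.2779° − -15.2799° = +0.0020°; Δλ = 126.7578° − 126.7626° = -0.0048°.
1° along a meridian = πR/180 = 111195 m.
ΔN = Δφ × 111195 = 222.4 m; ΔE = Δλ × 111195 × cos(-15.2799°) = -0.0048 × 111195 × 0.964650 = -514.9 m.
Distance = √(ΔE² + ΔN²) = √((-514.9)² + 222.4²) = 560.8 m.

561 m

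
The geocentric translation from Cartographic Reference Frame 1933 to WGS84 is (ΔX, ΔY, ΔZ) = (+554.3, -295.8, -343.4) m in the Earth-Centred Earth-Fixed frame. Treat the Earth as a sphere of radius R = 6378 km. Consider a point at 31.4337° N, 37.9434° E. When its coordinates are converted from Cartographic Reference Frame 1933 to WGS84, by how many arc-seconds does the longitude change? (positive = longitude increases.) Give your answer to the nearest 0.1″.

sin φ = 0.521512, cos φ = 0.853244, sin λ = 0.614883, cos λ = 0.788619.
East component: ΔE = −sin λ·ΔX + cos λ·ΔY = −(0.614883)(554.3) + (0.788619)(-295.8) = -574.10 m.
1° of latitude spans πR/180 = 111317 m; at latitude φ, 1° of longitude spans that × cos φ = 94980.7 m, so Δλ = -574.10 / 94980.7 × 3600 = -21.760″.

Δλ = -21.8″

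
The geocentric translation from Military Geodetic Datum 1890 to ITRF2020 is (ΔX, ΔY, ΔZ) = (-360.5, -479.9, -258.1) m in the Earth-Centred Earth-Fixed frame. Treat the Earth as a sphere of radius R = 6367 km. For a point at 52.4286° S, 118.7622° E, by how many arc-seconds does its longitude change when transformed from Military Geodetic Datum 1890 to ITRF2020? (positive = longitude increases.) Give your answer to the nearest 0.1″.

sin φ = -0.792594, cos φ = 0.609750, sin λ = 0.876624, cos λ = -0.481175.
East component: ΔE = −sin λ·ΔX + cos λ·ΔY = −(0.876624)(-360.5) + (-0.481175)(-479.9) = 546.94 m.
1° of latitude spans πR/180 = 111125 m; at latitude φ, 1° of longitude spans that × cos φ = 67758.5 m, so Δλ = 546.94 / 67758.5 × 3600 = 29.059″.

Δλ = 29.1″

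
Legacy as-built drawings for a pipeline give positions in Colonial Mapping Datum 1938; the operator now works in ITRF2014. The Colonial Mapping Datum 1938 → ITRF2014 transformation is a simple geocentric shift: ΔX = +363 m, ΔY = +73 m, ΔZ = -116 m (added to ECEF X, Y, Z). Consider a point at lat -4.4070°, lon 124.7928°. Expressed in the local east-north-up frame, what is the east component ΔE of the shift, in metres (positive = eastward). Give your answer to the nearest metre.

ΔE = -340 m

The local east axis at (φ, λ) is (−sin λ, cos λ, 0), so ΔE = −sin(124.7928°)·363 + cos(124.7928°)·73 = -339.76 m.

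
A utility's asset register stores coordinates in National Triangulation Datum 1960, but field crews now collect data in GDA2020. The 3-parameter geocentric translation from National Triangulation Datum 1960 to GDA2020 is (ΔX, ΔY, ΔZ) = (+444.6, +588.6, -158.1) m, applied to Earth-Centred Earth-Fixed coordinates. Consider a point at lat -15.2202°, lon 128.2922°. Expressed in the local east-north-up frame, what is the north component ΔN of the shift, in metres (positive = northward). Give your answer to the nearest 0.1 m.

At φ = -15.2202°, λ = 128.2922°: sin φ = -0.262529, cos φ = 0.964924, sin λ = 0.784861, cos λ = -0.619672.
ΔN = −sin φ cos λ·ΔX − sin φ sin λ·ΔY + cos φ·ΔZ = −(-0.262529)(-0.619672)(444.6) − (-0.262529)(0.784861)(588.6) + (0.964924)(-158.1) = -103.60 m.

ΔN = -103.6 m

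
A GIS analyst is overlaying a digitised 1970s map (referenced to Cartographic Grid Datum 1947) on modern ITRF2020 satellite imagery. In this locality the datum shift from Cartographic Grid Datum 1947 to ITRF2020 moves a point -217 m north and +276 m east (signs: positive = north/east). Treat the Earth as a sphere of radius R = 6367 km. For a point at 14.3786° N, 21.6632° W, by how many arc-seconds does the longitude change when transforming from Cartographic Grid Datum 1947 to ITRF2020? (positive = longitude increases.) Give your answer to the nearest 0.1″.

At latitude 14.3786°, cos φ = 0.968676.
One radian of longitude at latitude φ spans R cos φ, so Δλ = ΔE / (R cos φ) = 276.0 / (6367000 × 0.968676) = 4.4750e-05 rad = 9.230″.

Δλ = 9.2″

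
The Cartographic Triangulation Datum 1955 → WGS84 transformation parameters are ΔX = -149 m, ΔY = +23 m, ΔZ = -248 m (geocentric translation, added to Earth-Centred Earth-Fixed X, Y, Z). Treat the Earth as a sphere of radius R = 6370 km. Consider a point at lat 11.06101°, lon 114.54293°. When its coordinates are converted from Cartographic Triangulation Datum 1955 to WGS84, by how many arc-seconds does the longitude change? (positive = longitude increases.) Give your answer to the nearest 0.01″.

sin φ = 0.191854, cos φ = 0.981423, sin λ = 0.909650, cos λ = -0.415375.
East component: ΔE = −sin λ·ΔX + cos λ·ΔY = −(0.909650)(-149) + (-0.415375)(23) = 125.98 m.
1° of latitude spans πR/180 = 111177 m; at latitude φ, 1° of longitude spans that × cos φ = 109112.2 m, so Δλ = 125.98 / 109112.2 × 3600 = 4.157″.

Δλ = 4.16″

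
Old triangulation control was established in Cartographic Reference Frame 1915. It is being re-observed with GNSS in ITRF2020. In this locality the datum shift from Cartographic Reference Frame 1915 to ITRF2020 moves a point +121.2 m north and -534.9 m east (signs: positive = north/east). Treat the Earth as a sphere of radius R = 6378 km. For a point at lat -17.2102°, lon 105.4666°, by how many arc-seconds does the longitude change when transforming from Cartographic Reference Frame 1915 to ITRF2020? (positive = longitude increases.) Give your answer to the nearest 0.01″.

Δλ = -18.11″

At latitude -17.2102°, cos φ = 0.955226.
One radian of longitude at latitude φ spans R cos φ, so Δλ = ΔE / (R cos φ) = -534.9 / (6378000 × 0.955226) = -8.7797e-05 rad = -18.110″.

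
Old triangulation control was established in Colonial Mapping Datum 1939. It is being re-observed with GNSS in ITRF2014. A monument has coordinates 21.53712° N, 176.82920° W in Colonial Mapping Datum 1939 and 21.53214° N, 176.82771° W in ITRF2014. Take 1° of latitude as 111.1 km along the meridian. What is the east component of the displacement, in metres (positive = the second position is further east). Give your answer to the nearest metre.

ΔE = 154 m

Δφ = 21.53214° − 21.53712° = -0.00498°; Δλ = -176.82771° − -176.82920° = +0.00149°.
ΔN = Δφ × 111100 = -553.3 m; ΔE = Δλ × 111100 × cos(21.53712°) = +0.00149 × 111100 × 0.930180 = 154.0 m.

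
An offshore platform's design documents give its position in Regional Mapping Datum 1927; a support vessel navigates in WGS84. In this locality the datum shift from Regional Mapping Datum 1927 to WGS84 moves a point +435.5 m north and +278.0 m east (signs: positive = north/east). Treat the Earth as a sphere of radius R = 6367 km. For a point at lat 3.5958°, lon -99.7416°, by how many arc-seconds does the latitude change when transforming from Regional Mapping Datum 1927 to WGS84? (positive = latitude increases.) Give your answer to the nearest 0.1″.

Δφ = 14.1″

On a sphere of radius R, 1 rad of latitude = R, so Δφ = ΔN / R = 435.5 / 6367000 = 6.8400e-05 rad = 14.108″.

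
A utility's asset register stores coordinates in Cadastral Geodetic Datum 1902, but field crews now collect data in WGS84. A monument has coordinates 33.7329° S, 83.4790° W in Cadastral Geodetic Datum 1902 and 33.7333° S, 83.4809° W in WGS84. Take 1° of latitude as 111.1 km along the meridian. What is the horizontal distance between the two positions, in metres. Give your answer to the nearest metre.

Δφ = -33.7333° − -33.7329° = -0.0004°; Δλ = -83.4809° − -83.4790° = -0.0019°.
ΔN = Δφ × 111100 = -44.4 m; ΔE = Δλ × 111100 × cos(-33.7329°) = -0.0019 × 111100 × 0.831635 = -175.5 m.
Distance = √(ΔE² + ΔN²) = √((-175.5)² + (-44.4)²) = 181.1 m.

181 m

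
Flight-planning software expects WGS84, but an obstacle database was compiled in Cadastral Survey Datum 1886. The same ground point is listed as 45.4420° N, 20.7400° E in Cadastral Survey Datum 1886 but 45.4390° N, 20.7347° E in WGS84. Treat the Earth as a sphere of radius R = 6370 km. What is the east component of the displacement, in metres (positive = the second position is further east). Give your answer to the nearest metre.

Δφ = 45.4390° − 45.4420° = -0.0030°; Δλ = 20.7347° − 20.7400° = -0.0053°.
1° along a meridian = πR/180 = 111177 m.
ΔN = Δφ × 111177 = -333.5 m; ΔE = Δλ × 111177 × cos(45.4420°) = -0.0053 × 111177 × 0.701631 = -413.4 m.

ΔE = -413 m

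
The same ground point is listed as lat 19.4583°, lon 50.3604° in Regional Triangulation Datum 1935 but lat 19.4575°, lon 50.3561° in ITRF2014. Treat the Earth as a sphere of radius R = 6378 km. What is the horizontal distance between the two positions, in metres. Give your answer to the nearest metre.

460 m

Δφ = 19.4575° − 19.4583° = -0.0008°; Δλ = 50.3561° − 50.3604° = -0.0043°.
1° along a meridian = πR/180 = 111317 m.
ΔN = Δφ × 111317 = -89.1 m; ΔE = Δλ × 111317 × cos(19.4583°) = -0.0043 × 111317 × 0.942884 = -451.3 m.
Distance = √(ΔE² + ΔN²) = √((-451.3)² + (-89.1)²) = 460.0 m.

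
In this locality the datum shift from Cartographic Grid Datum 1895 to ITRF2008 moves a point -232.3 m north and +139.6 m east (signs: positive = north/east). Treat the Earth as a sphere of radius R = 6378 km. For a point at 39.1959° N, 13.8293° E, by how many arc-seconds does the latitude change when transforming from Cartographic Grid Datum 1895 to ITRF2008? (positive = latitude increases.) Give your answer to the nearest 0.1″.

Δφ = -7.5″

On a sphere of radius R, 1 rad of latitude = R, so Δφ = ΔN / R = -232.3 / 6378000 = -3.6422e-05 rad = -7.513″.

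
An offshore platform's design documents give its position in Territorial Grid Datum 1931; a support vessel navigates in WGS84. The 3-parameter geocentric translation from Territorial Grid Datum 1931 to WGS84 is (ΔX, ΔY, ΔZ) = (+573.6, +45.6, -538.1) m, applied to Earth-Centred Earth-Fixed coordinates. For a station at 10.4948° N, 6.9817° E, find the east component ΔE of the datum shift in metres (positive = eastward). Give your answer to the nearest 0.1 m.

The local east axis at (φ, λ) is (−sin λ, cos λ, 0), so ΔE = −sin(6.9817°)·573.6 + cos(6.9817°)·45.6 = -24.46 m.

ΔE = -24.5 m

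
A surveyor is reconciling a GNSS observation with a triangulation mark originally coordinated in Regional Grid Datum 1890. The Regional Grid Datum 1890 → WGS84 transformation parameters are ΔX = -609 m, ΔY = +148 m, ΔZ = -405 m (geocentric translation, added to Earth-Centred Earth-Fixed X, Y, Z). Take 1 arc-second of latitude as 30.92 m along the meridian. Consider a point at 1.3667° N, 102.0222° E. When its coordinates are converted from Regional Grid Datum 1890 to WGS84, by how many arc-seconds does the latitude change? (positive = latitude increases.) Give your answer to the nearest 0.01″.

sin φ = 0.023851, cos φ = 0.999716, sin λ = 0.978067, cos λ = -0.208291.
North component: ΔN = −sin φ cos λ·ΔX − sin φ sin λ·ΔY + cos φ·ΔZ = −(0.023851)(-0.208291)(-609) − (0.023851)(0.978067)(148) + (0.999716)(-405) = -411.36 m.
1° of latitude spans 3600 × 30.92 = 111312 m, so Δφ = -411.36 / 111312 × 3600 = -13.304″.

Δφ = -13.30″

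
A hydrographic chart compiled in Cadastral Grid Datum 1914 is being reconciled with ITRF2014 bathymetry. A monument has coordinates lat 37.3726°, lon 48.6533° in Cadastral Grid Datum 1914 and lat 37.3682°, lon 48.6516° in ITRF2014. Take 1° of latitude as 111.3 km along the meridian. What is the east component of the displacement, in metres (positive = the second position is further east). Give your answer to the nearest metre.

Δφ = 37.3682° − 37.3726° = -0.0044°; Δλ = 48.6516° − 48.6533° = -0.0017°.
ΔN = Δφ × 111300 = -489.7 m; ΔE = Δλ × 111300 × cos(37.3726°) = -0.0017 × 111300 × 0.794705 = -150.4 m.

ΔE = -150 m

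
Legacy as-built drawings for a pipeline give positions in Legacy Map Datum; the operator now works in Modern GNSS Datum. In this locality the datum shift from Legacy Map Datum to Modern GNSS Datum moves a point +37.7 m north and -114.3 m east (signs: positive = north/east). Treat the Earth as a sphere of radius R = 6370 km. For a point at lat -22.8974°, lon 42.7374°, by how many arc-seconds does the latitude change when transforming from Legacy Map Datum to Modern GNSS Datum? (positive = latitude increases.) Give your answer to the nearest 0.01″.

Δφ = 1.22″

On a sphere of radius R, 1 rad of latitude = R, so Δφ = ΔN / R = 37.7 / 6370000 = 5.9184e-06 rad = 1.221″.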